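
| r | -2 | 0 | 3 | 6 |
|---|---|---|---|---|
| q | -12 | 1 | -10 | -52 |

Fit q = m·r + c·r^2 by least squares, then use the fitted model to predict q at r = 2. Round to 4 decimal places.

q̂ = -2.7845

The normal system MᵀM·[m, c]ᵀ = Mᵀq is [[49, 235]; [235, 1393]]·[m, c]ᵀ = [-318, -2010]ᵀ.
Determinant 49·1393 − 235² = 13032.
m = ((-318)·1393 − 235·(-2010))/13032 = 408/181; c = (49·(-2010) − 235·(-318))/13032 = -330/181.
At r = 2: q̂ = (408/181)·(2) + (-330/181)·(4) = -504/181.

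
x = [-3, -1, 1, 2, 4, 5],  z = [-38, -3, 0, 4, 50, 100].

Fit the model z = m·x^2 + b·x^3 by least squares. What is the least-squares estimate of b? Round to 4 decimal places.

The normal system AᵀA·[m, b]ᵀ = Aᵀz is [[980, 3938]; [3938, 20516]]·[m, b]ᵀ = [2971, 16761]ᵀ.
Eliminating b: 20516·(row 1) − 3938·(row 2) gives 4597836·m = 20516·2971 − 3938·16761 = -5051782, so m = -2525891/2298918.
Then b = (16761 − 3938·(-2525891/2298918))/20516 = 2362991/2298918.

b = 1.0279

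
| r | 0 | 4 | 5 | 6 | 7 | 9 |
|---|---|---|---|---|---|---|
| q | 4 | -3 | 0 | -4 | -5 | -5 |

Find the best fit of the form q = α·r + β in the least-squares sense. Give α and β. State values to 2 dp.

Sums needed: Σr·r = 207, Σr = 31, Σ1 = 6.
Moment sums: Σr·q = -116, Σq = -13.
So MᵀM·[α, β]ᵀ = Mᵀq: [[207, 31]; [31, 6]]·[α, β]ᵀ = [-116, -13]ᵀ.
Determinant 207·6 − 31² = 281.
α = ((-116)·6 − 31·(-13))/281 = -293/281; β = (207·(-13) − 31·(-116))/281 = 905/281.

α = -1.04, β = 3.22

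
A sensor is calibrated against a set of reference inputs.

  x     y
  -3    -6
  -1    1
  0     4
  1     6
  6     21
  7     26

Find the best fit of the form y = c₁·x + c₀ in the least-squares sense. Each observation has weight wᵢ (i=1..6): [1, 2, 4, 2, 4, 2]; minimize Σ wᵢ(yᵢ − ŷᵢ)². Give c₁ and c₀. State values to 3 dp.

Setting ∂/∂c₁ … = 0 gives: 255·c₁ + 35·c₀ = 896;  35·c₁ + 15·c₀ = 160.
det = 255·15 − 35² = 2600.
c₁ = (896·15 − 35·160)/2600 = 196/65; c₀ = (255·160 − 35·896)/2600 = 236/65.

c₁ = 3.015, c₀ = 3.631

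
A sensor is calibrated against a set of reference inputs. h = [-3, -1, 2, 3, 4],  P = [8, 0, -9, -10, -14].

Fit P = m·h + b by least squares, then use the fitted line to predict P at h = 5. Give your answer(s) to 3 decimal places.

Forming MᵀM = [[39, 5]; [5, 5]] and MᵀP = [-128, -25]ᵀ gives MᵀM·[m, b]ᵀ = MᵀP.
Eliminating b: 5·(row 1) − 5·(row 2) gives 170·m = 5·(-128) − 5·(-25) = -515, so m = -103/34.
Then b = ((-25) − 5·(-103/34))/5 = -67/34.
At h = 5: P̂ = (-103/34)·(5) + (-67/34)·(1) = -291/17.

P̂ = -17.118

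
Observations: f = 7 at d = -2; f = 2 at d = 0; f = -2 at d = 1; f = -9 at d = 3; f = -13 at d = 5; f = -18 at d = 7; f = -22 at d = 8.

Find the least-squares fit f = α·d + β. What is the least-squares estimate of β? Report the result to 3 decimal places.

Compute the Gram sums: Σd·d = 152, Σd = 22, Σ1 = 7.
Moment sums: Σd·f = -410, Σf = -55.
XᵀX·[α, β]ᵀ = Xᵀf becomes [[152, 22]; [22, 7]]·[α, β]ᵀ = [-410, -55]ᵀ.
Δ = 152·7 − 22² = 580.
α = ((-410)·7 − 22·(-55))/580 = -83/29; β = (152·(-55) − 22·(-410))/580 = 33/29.

β = 1.138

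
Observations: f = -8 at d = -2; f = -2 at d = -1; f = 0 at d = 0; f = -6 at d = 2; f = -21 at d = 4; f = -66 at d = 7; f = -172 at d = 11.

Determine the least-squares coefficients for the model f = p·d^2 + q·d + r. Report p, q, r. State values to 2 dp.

p = -1.49, q = 0.86, r = -0.26

The normal equations are: 17331·p + 1737·q + 195·r = -24440;  1737·p + 195·q + 21·r = -2432;  195·p + 21·q + 7·r = -275.
Inverting the 3×3 Gram matrix, [p, q, r]ᵀ = [-212101/142068, 121493/142068, -6199/23678]ᵀ.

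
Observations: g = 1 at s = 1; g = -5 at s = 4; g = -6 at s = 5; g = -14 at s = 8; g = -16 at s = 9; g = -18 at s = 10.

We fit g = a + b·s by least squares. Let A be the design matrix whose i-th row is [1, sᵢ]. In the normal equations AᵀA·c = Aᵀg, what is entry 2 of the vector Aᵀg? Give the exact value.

-485

Entry 2 ↔ basis s, so (Aᵀg)_{2} = Σᵢ (s)·gᵢ = (1)·(1) + (4)·(-5) + (5)·(-6) + (8)·(-14) + (9)·(-16) + (10)·(-18) = -485.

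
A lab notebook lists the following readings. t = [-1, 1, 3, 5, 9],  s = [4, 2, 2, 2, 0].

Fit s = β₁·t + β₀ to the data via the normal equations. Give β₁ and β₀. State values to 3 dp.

With design matrix X, XᵀX = [[117, 17]; [17, 5]] and Xᵀs = [14, 10]ᵀ.
Δ = 117·5 − 17² = 296.
β₁ = (14·5 − 17·10)/296 = -25/74; β₀ = (117·10 − 17·14)/296 = 233/74.

β₁ = -0.338, β₀ = 3.149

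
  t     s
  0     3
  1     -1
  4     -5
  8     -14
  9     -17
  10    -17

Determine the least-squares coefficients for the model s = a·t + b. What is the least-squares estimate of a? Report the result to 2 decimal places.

Compute the Gram sums: Σt·t = 262, Σt = 32, Σ1 = 6.
For Aᵀs: Σt·s = -456, Σs = -51.
AᵀA·[a, b]ᵀ = Aᵀs becomes [[262, 32]; [32, 6]]·[a, b]ᵀ = [-456, -51]ᵀ.
Determinant 262·6 − 32² = 548.
a = ((-456)·6 − 32·(-51))/548 = -276/137; b = (262·(-51) − 32·(-456))/548 = 615/274.

a = -2.01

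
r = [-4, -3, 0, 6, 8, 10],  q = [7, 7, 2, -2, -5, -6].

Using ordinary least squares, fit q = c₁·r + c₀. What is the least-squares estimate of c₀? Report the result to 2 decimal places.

Sums needed: Σr·r = 225, Σr = 17, Σ1 = 6.
For Aᵀq: Σr·q = -161, Σq = 3.
So AᵀA·[c₁, c₀]ᵀ = Aᵀq: [[225, 17]; [17, 6]]·[c₁, c₀]ᵀ = [-161, 3]ᵀ.
Δ = 225·6 − 17² = 1061.
c₁ = ((-161)·6 − 17·3)/1061 = -1017/1061; c₀ = (225·3 − 17·(-161))/1061 = 3412/1061.

c₀ = 3.22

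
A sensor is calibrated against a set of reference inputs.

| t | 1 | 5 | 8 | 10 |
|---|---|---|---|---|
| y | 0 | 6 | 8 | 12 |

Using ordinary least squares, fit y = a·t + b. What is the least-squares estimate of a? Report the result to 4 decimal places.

a = 1.2609

Sums needed: Σt·t = 190, Σt = 24, Σ1 = 4.
For Xᵀy: Σt·y = 214, Σy = 26.
Normal equations: [[190, 24]; [24, 4]]·[a, b]ᵀ = [214, 26]ᵀ.
Eliminating b: 4·(row 1) − 24·(row 2) gives 184·a = 4·214 − 24·26 = 232, so a = 29/23.
Then b = (26 − 24·(29/23))/4 = -49/46.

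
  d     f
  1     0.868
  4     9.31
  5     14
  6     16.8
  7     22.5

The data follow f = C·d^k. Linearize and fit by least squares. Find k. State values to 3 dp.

Let Y = ln f. Fitting Y = k·ln d + ln C by least squares:
XᵀX = [[11.5091, 6.7334]; [6.7334, 5]], rhs = [18.4542, 10.6635]ᵀ  (here Σln d = 6.7334, Σ(ln d)² = 11.5091, Σln f = 10.6635, Σln d·ln f = 18.4542).
Δ = 11.5091·5 − (6.7334)² = 12.2067; k = (18.4542·5 − 6.7334·10.6635)/12.2067 = 1.67691, ln C = (11.5091·10.6635 − 6.7334·18.4542)/12.2067 = -0.12557.

k = 1.677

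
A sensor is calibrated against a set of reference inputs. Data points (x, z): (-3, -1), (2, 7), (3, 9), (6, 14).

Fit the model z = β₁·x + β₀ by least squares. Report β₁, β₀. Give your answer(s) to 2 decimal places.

β₁ = 1.67, β₀ = 3.92

The normal equations are: 58·β₁ + 8·β₀ = 128;  8·β₁ + 4·β₀ = 29.
Eliminating β₀: 4·(row 1) − 8·(row 2) gives 168·β₁ = 4·128 − 8·29 = 280, so β₁ = 5/3.
Then β₀ = (29 − 8·(5/3))/4 = 47/12.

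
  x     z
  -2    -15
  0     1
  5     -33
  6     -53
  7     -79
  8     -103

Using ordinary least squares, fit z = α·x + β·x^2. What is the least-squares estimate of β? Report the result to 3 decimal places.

β = -2.064

Normal-equation sums: Σx·x = 178, Σx·x^2 = 1188, Σx^2·x^2 = 8434.
For Aᵀz: Σx·z = -1830, Σx^2·z = -13256.
AᵀA·[α, β]ᵀ = Aᵀz becomes [[178, 1188]; [1188, 8434]]·[α, β]ᵀ = [-1830, -13256]ᵀ.
Eliminating β: 8434·(row 1) − 1188·(row 2) gives 89908·α = 8434·(-1830) − 1188·(-13256) = 313908, so α = 11211/3211.
Then β = ((-13256) − 1188·(11211/3211))/8434 = -6626/3211.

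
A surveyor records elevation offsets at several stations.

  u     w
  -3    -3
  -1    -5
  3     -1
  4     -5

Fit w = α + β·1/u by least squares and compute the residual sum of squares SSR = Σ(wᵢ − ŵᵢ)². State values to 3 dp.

SSR = 8.194

Forming MᵀM = [[4, -3/4]; [-3/4, 185/144]] and Mᵀw = [-14, 53/12]ᵀ gives MᵀM·[α, β]ᵀ = Mᵀw.
det = 4·(185/144) − (-3/4)² = 659/144.
α = ((-14)·(185/144) − (-3/4)·(53/12))/(659/144) = -2113/659; β = (4·(53/12) − (-3/4)·(-14))/(659/144) = 1032/659.
Residuals: 480/659, -150/659, 1110/659, -1440/659; SSR = 5400/659.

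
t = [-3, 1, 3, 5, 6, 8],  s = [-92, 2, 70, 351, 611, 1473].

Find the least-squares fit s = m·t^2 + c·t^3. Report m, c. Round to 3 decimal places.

m = -1.120, c = 3.017

Setting ∂/∂m … = 0 gives: 6180·m + 43670·c = 124847;  43670·m + 325884·c = 934403.
(Σt^2·t^2 = 6180, Σt^2·t^3 = 43670, Σt^3·t^3 = 325884, Σt^2·s = 124847, Σt^3·s = 934403.)
Eliminating c: 325884·(row 1) − 43670·(row 2) gives 106894220·m = 325884·124847 − 43670·934403 = -119739262, so m = -59869631/53447110.
Then c = (934403 − 43670·(-59869631/53447110))/325884 = 32254205/10689422.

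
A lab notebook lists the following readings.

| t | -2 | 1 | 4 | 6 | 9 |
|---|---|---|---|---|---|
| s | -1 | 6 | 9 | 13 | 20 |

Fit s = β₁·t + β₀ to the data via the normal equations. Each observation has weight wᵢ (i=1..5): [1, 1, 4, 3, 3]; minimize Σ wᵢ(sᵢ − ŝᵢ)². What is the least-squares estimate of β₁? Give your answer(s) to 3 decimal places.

β₁ = 1.883

From the data, Σwᵢ·t·t = 420, Σwᵢ·t = 60, Σwᵢ·1 = 12.
Right-hand side: Σwᵢ·t·s = 926, Σwᵢ·s = 140.
Eliminating β₀: 12·(row 1) − 60·(row 2) gives 1440·β₁ = 12·926 − 60·140 = 2712, so β₁ = 113/60.
Then β₀ = (140 − 60·(113/60))/12 = 9/4.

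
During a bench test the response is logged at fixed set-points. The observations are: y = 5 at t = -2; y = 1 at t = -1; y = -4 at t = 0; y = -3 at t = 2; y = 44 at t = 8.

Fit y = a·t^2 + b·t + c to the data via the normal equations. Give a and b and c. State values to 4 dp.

Compute the Gram sums: Σt^2·t^2 = 4129, Σt^2·t = 511, Σt^2 = 73, Σt·t = 73, Σt = 7, Σ1 = 5.
Right-hand side: Σt^2·y = 2825, Σt·y = 335, Σy = 43.
So MᵀM·[a, b, c]ᵀ = Mᵀy: [[4129, 511, 73]; [511, 73, 7]; [73, 7, 5]]·[a, b, c]ᵀ = [2825, 335, 43]ᵀ.
Solving the 3×3 system (Gaussian elimination) gives a = 2763/2758, b = -420/197, c = -8389/2758.

a = 1.0018, b = -2.1320, c = -3.0417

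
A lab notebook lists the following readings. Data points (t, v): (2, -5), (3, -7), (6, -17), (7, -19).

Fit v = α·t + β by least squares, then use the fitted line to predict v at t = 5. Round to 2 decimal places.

v̂ = -13.47

The normal system MᵀM·[α, β]ᵀ = Mᵀv is [[98, 18]; [18, 4]]·[α, β]ᵀ = [-266, -48]ᵀ.
Determinant 98·4 − 18² = 68.
α = ((-266)·4 − 18·(-48))/68 = -50/17; β = (98·(-48) − 18·(-266))/68 = 21/17.
At t = 5: v̂ = (-50/17)·(5) + (21/17)·(1) = -229/17.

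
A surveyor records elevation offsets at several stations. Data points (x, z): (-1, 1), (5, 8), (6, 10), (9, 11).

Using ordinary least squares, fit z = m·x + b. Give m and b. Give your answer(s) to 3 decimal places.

Sums needed: Σx·x = 143, Σx = 19, Σ1 = 4.
Right-hand side: Σx·z = 198, Σz = 30.
Normal equations: [[143, 19]; [19, 4]]·[m, b]ᵀ = [198, 30]ᵀ.
Δ = 143·4 − 19² = 211.
m = (198·4 − 19·30)/211 = 222/211; b = (143·30 − 19·198)/211 = 528/211.

m = 1.052, b = 2.502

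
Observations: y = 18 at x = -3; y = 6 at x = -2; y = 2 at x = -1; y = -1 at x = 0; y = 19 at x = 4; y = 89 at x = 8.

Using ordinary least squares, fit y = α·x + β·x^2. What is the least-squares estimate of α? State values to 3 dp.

α = -1.085

With design matrix A, AᵀA = [[94, 540]; [540, 4450]] and Aᵀy = [720, 6188]ᵀ.
Δ = 94·4450 − 540² = 126700.
α = (720·4450 − 540·6188)/126700 = -6876/6335; β = (94·6188 − 540·720)/126700 = 48218/31675.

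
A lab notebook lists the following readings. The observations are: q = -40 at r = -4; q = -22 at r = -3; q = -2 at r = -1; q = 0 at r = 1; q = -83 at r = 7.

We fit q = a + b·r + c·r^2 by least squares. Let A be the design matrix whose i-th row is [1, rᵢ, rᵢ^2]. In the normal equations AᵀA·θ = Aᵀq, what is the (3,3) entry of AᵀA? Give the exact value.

Row 3 ↔ basis r^2, column 3 ↔ basis r^2, so (AᵀA)_{3,3} = Σᵢ (r^2)·(r^2) = (16)·(16) + (9)·(9) + (1)·(1) + (1)·(1) + (49)·(49) = 2740.

2740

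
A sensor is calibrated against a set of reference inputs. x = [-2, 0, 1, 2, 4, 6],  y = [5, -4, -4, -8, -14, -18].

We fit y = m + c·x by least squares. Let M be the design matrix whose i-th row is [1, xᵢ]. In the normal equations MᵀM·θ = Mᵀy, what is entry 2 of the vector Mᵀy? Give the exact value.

Entry 2 ↔ basis x, so (Mᵀy)_{2} = Σᵢ (x)·yᵢ = (-2)·(5) + (0)·(-4) + (1)·(-4) + (2)·(-8) + (4)·(-14) + (6)·(-18) = -194.

-194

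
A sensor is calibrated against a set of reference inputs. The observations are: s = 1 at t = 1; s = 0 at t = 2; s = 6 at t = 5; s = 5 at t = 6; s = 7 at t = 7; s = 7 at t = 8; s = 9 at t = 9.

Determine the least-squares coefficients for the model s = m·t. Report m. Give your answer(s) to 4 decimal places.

With design matrix A, AᵀA = [[260]] and Aᵀs = [247]ᵀ.
Hence m = 247 / 260 ≈ 0.95.

m = 0.9500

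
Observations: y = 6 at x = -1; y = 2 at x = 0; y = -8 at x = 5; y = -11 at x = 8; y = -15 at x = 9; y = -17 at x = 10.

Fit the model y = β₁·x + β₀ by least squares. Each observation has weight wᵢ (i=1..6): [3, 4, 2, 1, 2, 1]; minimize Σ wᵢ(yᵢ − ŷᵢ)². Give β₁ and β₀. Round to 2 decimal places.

β₁ = -1.97, β₀ = 2.83

Normal-equation sums: Σwᵢ·x·x = 379, Σwᵢ·x = 43, Σwᵢ·1 = 13.
Right-hand side: Σwᵢ·x·y = -626, Σwᵢ·y = -48.
det = 379·13 − 43² = 3078.
β₁ = ((-626)·13 − 43·(-48))/3078 = -3037/1539; β₀ = (379·(-48) − 43·(-626))/3078 = 4363/1539.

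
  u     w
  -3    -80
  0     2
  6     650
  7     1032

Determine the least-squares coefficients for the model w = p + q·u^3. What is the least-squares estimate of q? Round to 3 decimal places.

Normal-equation sums: Σ1 = 4, Σu^3 = 532, Σu^3·u^3 = 165034.
And Σw = 1604, Σu^3·w = 496536.
Eliminating q: 165034·(row 1) − 532·(row 2) gives 377112·p = 165034·1604 − 532·496536 = 557384, so p = 3667/2481.
Then q = (496536 − 532·(3667/2481))/165034 = 141602/47139.

q = 3.004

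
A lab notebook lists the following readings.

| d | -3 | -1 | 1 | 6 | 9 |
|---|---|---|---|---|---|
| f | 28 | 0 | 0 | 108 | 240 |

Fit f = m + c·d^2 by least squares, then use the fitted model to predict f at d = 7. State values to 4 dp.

The normal system MᵀM·[m, c]ᵀ = Mᵀf is [[5, 128]; [128, 7940]]·[m, c]ᵀ = [376, 23580]ᵀ.
det = 5·7940 − 128² = 23316.
m = (376·7940 − 128·23580)/23316 = -8200/5829; c = (5·23580 − 128·376)/23316 = 17443/5829.
At d = 7: f̂ = (-8200/5829)·(1) + (17443/5829)·(49) = 282169/1943.

f̂ = 145.2234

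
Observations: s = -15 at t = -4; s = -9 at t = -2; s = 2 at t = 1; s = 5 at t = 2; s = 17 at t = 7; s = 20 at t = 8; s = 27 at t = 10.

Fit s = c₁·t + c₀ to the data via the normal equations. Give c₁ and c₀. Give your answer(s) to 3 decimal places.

Compute the Gram sums: Σt·t = 238, Σt = 22, Σ1 = 7.
Right-hand side: Σt·s = 639, Σs = 47.
So XᵀX·[c₁, c₀]ᵀ = Xᵀs: [[238, 22]; [22, 7]]·[c₁, c₀]ᵀ = [639, 47]ᵀ.
Δ = 238·7 − 22² = 1182.
c₁ = (639·7 − 22·47)/1182 = 3439/1182; c₀ = (238·47 − 22·639)/1182 = -1436/591.

c₁ = 2.909, c₀ = -2.430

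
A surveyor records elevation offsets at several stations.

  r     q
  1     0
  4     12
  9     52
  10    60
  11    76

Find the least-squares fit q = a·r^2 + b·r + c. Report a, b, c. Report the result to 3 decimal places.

Compute the Gram sums: Σr^2·r^2 = 31459, Σr^2·r = 3125, Σr^2 = 319, Σr·r = 319, Σr = 35, Σ1 = 5.
For Mᵀq: Σr^2·q = 19600, Σr·q = 1952, Σq = 200.
Normal equations: [[31459, 3125, 319]; [3125, 319, 35]; [319, 35, 5]]·[a, b, c]ᵀ = [19600, 1952, 200]ᵀ.
Solving the 3×3 system (Gaussian elimination) gives a = 5740/10933, b = 12364/10933, c = -15440/10933.

a = 0.525, b = 1.131, c = -1.412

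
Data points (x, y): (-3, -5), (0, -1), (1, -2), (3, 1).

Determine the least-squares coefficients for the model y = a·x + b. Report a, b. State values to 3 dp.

The normal system MᵀM·[a, b]ᵀ = Mᵀy is [[19, 1]; [1, 4]]·[a, b]ᵀ = [16, -7]ᵀ.
Eliminating b: 4·(row 1) − 1·(row 2) gives 75·a = 4·16 − 1·(-7) = 71, so a = 71/75.
Then b = ((-7) − 1·(71/75))/4 = -149/75.

a = 0.947, b = -1.987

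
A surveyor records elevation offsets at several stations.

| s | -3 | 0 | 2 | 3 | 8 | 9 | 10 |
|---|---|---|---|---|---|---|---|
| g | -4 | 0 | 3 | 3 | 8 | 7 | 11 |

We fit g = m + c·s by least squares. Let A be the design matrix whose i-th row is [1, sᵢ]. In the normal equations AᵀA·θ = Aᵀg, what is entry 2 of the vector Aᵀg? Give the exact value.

264

Entry 2 ↔ basis s, so (Aᵀg)_{2} = Σᵢ (s)·gᵢ = (-3)·(-4) + (0)·(0) + (2)·(3) + (3)·(3) + (8)·(8) + (9)·(7) + (10)·(11) = 264.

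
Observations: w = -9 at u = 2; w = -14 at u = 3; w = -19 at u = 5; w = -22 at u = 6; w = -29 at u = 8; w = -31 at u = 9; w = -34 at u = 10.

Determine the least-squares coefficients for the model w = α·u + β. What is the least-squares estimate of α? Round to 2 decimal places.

Normal-equation sums: Σu·u = 319, Σu = 43, Σ1 = 7.
Moment sums: Σu·w = -1138, Σw = -158.
So MᵀM·[α, β]ᵀ = Mᵀw: [[319, 43]; [43, 7]]·[α, β]ᵀ = [-1138, -158]ᵀ.
Determinant 319·7 − 43² = 384.
α = ((-1138)·7 − 43·(-158))/384 = -293/96; β = (319·(-158) − 43·(-1138))/384 = -367/96.

α = -3.05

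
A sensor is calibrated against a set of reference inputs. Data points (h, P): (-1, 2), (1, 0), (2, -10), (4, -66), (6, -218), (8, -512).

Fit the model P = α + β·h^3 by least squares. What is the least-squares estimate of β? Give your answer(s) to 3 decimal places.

Normal-equation sums: Σ1 = 6, Σh^3 = 800, Σh^3·h^3 = 312962.
Right-hand side: ΣP = -804, Σh^3·P = -313538.
So MᵀM·[α, β]ᵀ = MᵀP: [[6, 800]; [800, 312962]]·[α, β]ᵀ = [-804, -313538]ᵀ.
Determinant 6·312962 − 800² = 1237772.
α = ((-804)·312962 − 800·(-313538))/1237772 = -197762/309443; β = (6·(-313538) − 800·(-804))/1237772 = -309507/309443.

β = -1.000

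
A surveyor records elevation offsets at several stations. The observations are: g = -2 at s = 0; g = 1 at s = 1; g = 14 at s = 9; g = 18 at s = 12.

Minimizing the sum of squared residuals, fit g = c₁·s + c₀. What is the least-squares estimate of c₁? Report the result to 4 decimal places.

c₁ = 1.6429

The normal equations are: 226·c₁ + 22·c₀ = 343;  22·c₁ + 4·c₀ = 31.
(Σs·s = 226, Σs = 22, Σ1 = 4, Σs·g = 343, Σg = 31.)
Δ = 226·4 − 22² = 420.
c₁ = (343·4 − 22·31)/420 = 23/14; c₀ = (226·31 − 22·343)/420 = -9/7.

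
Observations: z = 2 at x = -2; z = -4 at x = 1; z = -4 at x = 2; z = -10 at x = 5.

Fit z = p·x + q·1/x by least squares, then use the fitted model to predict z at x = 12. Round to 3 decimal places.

ẑ = -21.760

Entries of AᵀA: Σx·x = 34, Σx·1/x = 4, Σ1/x·1/x = 77/50.
Moment sums: Σx·z = -66, Σ1/x·z = -9.
Eliminating q: (77/50)·(row 1) − 4·(row 2) gives (909/25)·p = (77/50)·(-66) − 4·(-9) = -1641/25, so p = -547/303.
Then q = ((-9) − 4·(-547/303))/(77/50) = -350/303.
At x = 12: ẑ = (-547/303)·(12) + (-350/303)·(1/12) = -39559/1818.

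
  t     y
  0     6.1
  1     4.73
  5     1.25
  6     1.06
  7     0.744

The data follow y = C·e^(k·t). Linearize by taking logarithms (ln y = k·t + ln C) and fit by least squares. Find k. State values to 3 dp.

Taking logs, ln y = k·t + ln C, so regress ln y on t.
XᵀX = [[111.0000, 19.0000]; [19.0000, 5]], rhs = [0.9493, 3.3479]ᵀ  (here Σt = 19.0000, Σ(t)² = 111.0000, Σln y = 3.3479, Σt·ln y = 0.9493).
Solving (det = 194.0000): k = -0.30342, ln C = 1.82259.

k = -0.303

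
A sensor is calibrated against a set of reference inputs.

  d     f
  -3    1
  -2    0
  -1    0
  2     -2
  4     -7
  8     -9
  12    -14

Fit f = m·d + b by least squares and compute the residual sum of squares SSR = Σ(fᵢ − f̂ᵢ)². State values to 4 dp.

The normal system XᵀX·[m, b]ᵀ = Xᵀf is [[242, 20]; [20, 7]]·[m, b]ᵀ = [-275, -31]ᵀ.
det = 242·7 − 20² = 1294.
m = ((-275)·7 − 20·(-31))/1294 = -1305/1294; b = (242·(-31) − 20·(-275))/1294 = -1001/647.
Residuals: -619/1294, -304/647, 697/1294, 1012/647, -918/647, 398/647, -227/647; SSR = 7377/1294.

SSR = 5.7009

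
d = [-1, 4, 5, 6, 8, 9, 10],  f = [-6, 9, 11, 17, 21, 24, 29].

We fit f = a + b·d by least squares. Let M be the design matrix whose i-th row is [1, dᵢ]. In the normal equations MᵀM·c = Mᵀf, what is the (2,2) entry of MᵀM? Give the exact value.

323

Row 2 ↔ basis d, column 2 ↔ basis d, so (MᵀM)_{2,2} = Σᵢ (d)·(d) = (-1)·(-1) + (4)·(4) + (5)·(5) + (6)·(6) + (8)·(8) + (9)·(9) + (10)·(10) = 323.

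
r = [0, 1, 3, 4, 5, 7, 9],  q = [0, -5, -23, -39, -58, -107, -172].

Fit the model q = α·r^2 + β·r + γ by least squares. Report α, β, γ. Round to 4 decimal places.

α = -1.8915, β = -2.0295, γ = -0.3981

The normal system AᵀA·[α, β, γ]ᵀ = Aᵀq is [[9925, 1289, 181]; [1289, 181, 29]; [181, 29, 7]]·[α, β, γ]ᵀ = [-21461, -2817, -404]ᵀ.
Solving the 3×3 system (Gaussian elimination) gives α = -31459/16632, β = -33755/16632, γ = -43/108.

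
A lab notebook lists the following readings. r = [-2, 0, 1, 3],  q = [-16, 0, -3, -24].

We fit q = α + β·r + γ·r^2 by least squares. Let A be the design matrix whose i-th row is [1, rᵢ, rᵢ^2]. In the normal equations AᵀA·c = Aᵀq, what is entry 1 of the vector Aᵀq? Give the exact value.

-43

Entry 1 ↔ basis 1, so (Aᵀq)_{1} = Σᵢ qᵢ = (1)·(-16) + (1)·(0) + (1)·(-3) + (1)·(-24) = -43.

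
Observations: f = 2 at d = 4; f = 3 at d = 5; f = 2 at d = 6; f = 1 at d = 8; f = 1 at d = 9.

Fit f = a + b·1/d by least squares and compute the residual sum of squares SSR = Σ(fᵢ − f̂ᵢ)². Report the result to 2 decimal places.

The normal equations are: 5·a + (307/360)·b = 9;  (307/360)·a + (20509/129600)·b = 601/360.
(Σ1 = 5, Σ1/d = 307/360, Σ1/d·1/d = 20509/129600, Σf = 9, Σ1/d·f = 601/360.)
Δ = 5·(20509/129600) − (307/360)² = 1037/16200.
a = (9·(20509/129600) − (307/360)·(601/360))/(1037/16200) = 37/4148; b = (5·(601/360) − (307/360)·9)/(1037/16200) = 10890/1037.
Residuals: -2631/4148, 3695/4148, 999/4148, -667/2074, -729/4148; SSR = 2879/2074.

SSR = 1.39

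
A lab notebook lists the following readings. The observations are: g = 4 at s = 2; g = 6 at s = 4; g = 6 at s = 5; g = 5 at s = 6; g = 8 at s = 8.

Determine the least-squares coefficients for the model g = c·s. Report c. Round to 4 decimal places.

From the data, Σs·s = 145.
For Mᵀg: Σs·g = 156.
So MᵀM·[c]ᵀ = Mᵀg: [[145]]·[c]ᵀ = [156]ᵀ.
Hence c = 156 / 145 ≈ 1.07586.

c = 1.0759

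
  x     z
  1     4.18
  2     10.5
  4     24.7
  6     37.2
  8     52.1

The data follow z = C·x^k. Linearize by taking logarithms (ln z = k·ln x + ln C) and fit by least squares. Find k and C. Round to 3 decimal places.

k = 1.208, C = 4.364

Let Y = ln z. Fitting Y = k·ln x + ln C by least squares:
Over the data: Σln x = 5.9506, Σ(ln x)² = 9.9367, Σln z = 14.5580, Σln x·ln z = 20.7754.
Normal system: [[9.9367, 5.9506]; [5.9506, 5]]·[k, ln C]ᵀ = [20.7754, 14.5580]ᵀ.
Solving (det = 14.2736): k = 1.20835, ln C = 1.47350, so C = exp(1.47350) = 4.36447.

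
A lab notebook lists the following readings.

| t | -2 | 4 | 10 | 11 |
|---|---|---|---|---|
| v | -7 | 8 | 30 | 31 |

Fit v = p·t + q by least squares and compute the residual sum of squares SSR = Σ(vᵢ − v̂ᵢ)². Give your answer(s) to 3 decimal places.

SSR = 8.584

Entries of MᵀM: Σt·t = 241, Σt = 23, Σ1 = 4.
Moment sums: Σt·v = 687, Σv = 62.
Determinant 241·4 − 23² = 435.
p = (687·4 − 23·62)/435 = 1322/435; q = (241·62 − 23·687)/435 = -859/435.
Residuals: 458/435, -949/435, 689/435, -66/145; SSR = 3734/435.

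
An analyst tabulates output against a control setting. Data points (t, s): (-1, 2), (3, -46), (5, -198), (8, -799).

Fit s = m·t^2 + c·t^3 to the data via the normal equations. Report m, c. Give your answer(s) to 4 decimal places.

m = -0.4060, c = -1.5096

Forming AᵀA = [[4803, 36135]; [36135, 278499]] and Aᵀs = [-56498, -435082]ᵀ gives AᵀA·[m, c]ᵀ = Aᵀs.
Determinant 4803·278499 − 36135² = 31892472.
m = ((-56498)·278499 − 36135·(-435082))/31892472 = -539518/1328853; c = (4803·(-435082) − 36135·(-56498))/31892472 = -2005984/1328853.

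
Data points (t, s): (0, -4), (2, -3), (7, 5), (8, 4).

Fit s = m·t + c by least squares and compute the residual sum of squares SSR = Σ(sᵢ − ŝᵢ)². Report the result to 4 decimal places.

Compute the Gram sums: Σt·t = 117, Σt = 17, Σ1 = 4.
Right-hand side: Σt·s = 61, Σs = 2.
Normal equations: [[117, 17]; [17, 4]]·[m, c]ᵀ = [61, 2]ᵀ.
Determinant 117·4 − 17² = 179.
m = (61·4 − 17·2)/179 = 210/179; c = (117·2 − 17·61)/179 = -803/179.
Residuals: 87/179, -154/179, 228/179, -161/179; SSR = 610/179.

SSR = 3.4078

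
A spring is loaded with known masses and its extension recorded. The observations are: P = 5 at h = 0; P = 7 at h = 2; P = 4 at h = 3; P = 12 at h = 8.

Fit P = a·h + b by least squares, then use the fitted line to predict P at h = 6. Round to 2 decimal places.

Sums needed: Σh·h = 77, Σh = 13, Σ1 = 4.
Moment sums: Σh·P = 122, ΣP = 28.
So XᵀX·[a, b]ᵀ = XᵀP: [[77, 13]; [13, 4]]·[a, b]ᵀ = [122, 28]ᵀ.
Eliminating b: 4·(row 1) − 13·(row 2) gives 139·a = 4·122 − 13·28 = 124, so a = 124/139.
Then b = (28 − 13·(124/139))/4 = 570/139.
At h = 6: P̂ = (124/139)·(6) + (570/139)·(1) = 1314/139.

P̂ = 9.45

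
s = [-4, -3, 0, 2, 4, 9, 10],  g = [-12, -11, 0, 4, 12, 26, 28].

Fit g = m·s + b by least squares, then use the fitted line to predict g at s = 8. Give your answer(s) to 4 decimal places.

ĝ = 22.7281

Compute the Gram sums: Σs·s = 226, Σs = 18, Σ1 = 7.
Moment sums: Σs·g = 651, Σg = 47.
So AᵀA·[m, b]ᵀ = Aᵀg: [[226, 18]; [18, 7]]·[m, b]ᵀ = [651, 47]ᵀ.
Eliminating b: 7·(row 1) − 18·(row 2) gives 1258·m = 7·651 − 18·47 = 3711, so m = 3711/1258.
Then b = (47 − 18·(3711/1258))/7 = -548/629.
At s = 8: ĝ = (3711/1258)·(8) + (-548/629)·(1) = 14296/629.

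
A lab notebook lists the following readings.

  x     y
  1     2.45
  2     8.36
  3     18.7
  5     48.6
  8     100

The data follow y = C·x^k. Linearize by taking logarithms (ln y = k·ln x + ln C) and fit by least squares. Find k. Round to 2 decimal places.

Let Y = ln y. Fitting Y = k·ln x + ln C by least squares:
AᵀA = [[8.6018, 5.4806]; [5.4806, 5]], rhs = [20.5158, 14.4369]ᵀ  (here Σln x = 5.4806, Σ(ln x)² = 8.6018, Σln y = 14.4369, Σln x·ln y = 20.5158).
Solving (det = 12.9714): k = 1.80827, ln C = 0.90528.

k = 1.81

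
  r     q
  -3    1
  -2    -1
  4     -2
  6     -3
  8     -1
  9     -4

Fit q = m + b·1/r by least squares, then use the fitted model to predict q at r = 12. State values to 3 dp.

q̂ = -2.074

From the data, Σ1 = 6, Σ1/r = -13/72, Σ1/r·1/r = 2485/5184.
Right-hand side: Σq = -10, Σ1/r·q = -101/72.
So XᵀX·[m, b]ᵀ = Xᵀq: [[6, -13/72]; [-13/72, 2485/5184]]·[m, b]ᵀ = [-10, -101/72]ᵀ.
Determinant 6·(2485/5184) − (-13/72)² = 14741/5184.
m = ((-10)·(2485/5184) − (-13/72)·(-101/72))/(14741/5184) = -26163/14741; b = (6·(-101/72) − (-13/72)·(-10))/(14741/5184) = -52992/14741.
At r = 12: q̂ = (-26163/14741)·(1) + (-52992/14741)·(1/12) = -30579/14741.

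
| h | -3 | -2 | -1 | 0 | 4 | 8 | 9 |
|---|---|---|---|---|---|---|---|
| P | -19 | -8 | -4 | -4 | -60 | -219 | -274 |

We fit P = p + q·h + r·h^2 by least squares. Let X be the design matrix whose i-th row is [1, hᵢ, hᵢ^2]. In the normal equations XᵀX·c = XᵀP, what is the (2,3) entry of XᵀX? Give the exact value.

1269

Row 2 ↔ basis h, column 3 ↔ basis h^2, so (XᵀX)_{2,3} = Σᵢ (h)·(h^2) = (-3)·(9) + (-2)·(4) + (-1)·(1) + (0)·(0) + (4)·(16) + (8)·(64) + (9)·(81) = 1269.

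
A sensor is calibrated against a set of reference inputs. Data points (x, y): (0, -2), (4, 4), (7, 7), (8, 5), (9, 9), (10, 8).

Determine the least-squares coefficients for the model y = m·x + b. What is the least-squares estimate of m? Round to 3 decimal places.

Normal-equation sums: Σx·x = 310, Σx = 38, Σ1 = 6.
Moment sums: Σx·y = 266, Σy = 31.
AᵀA·[m, b]ᵀ = Aᵀy becomes [[310, 38]; [38, 6]]·[m, b]ᵀ = [266, 31]ᵀ.
det = 310·6 − 38² = 416.
m = (266·6 − 38·31)/416 = 209/208; b = (310·31 − 38·266)/416 = -249/208.

m = 1.005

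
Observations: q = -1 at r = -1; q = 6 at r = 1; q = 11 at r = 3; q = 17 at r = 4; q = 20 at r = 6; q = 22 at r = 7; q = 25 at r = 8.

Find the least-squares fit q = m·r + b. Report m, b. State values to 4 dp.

m = 2.8438, b = 2.9107

Sums needed: Σr·r = 176, Σr = 28, Σ1 = 7.
And Σr·q = 582, Σq = 100.
Determinant 176·7 − 28² = 448.
m = (582·7 − 28·100)/448 = 91/32; b = (176·100 − 28·582)/448 = 163/56.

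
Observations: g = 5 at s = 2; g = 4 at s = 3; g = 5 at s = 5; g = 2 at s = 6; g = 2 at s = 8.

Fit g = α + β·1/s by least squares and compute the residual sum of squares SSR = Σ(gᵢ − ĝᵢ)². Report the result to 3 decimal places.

SSR = 4.722

The normal system AᵀA·[α, β]ᵀ = Aᵀg is [[5, 53/40]; [53/40, 6401/14400]]·[α, β]ᵀ = [18, 65/12]ᵀ.
Δ = 5·(6401/14400) − (53/40)² = 1681/3600.
α = (18·(6401/14400) − (53/40)·(65/12))/(1681/3600) = 2967/1681; β = (5·(65/12) − (53/40)·18)/(1681/3600) = 11640/1681.
Residuals: -382/1681, -3/41, 3110/1681, -1545/1681, -1060/1681; SSR = 7938/1681.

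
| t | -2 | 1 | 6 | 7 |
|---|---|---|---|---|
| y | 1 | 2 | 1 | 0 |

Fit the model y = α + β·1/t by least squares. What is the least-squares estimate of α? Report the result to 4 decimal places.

α = 0.8471

Normal-equation sums: Σ1 = 4, Σ1/t = 17/21, Σ1/t·1/t = 1145/882.
For Aᵀy: Σy = 4, Σ1/t·y = 5/3.
So AᵀA·[α, β]ᵀ = Aᵀy: [[4, 17/21]; [17/21, 1145/882]]·[α, β]ᵀ = [4, 5/3]ᵀ.
Eliminating β: (1145/882)·(row 1) − (17/21)·(row 2) gives (667/147)·α = (1145/882)·4 − (17/21)·(5/3) = 565/147, so α = 565/667.
Then β = ((5/3) − (17/21)·(565/667))/(1145/882) = 504/667.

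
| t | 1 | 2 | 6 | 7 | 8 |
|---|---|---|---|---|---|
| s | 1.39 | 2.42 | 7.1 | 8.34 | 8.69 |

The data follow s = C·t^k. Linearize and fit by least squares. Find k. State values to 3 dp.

Taking logs, ln s = k·ln t + ln C, so regress ln s on ln t.
XᵀX = [[11.8015, 6.5103]; [6.5103, 5]], rhs = [12.7481, 7.4564]ᵀ  (here Σln t = 6.5103, Σ(ln t)² = 11.8015, Σln s = 7.4564, Σln t·ln s = 12.7481).
Δ = 11.8015·5 − (6.5103)² = 16.6240; k = (12.7481·5 − 6.5103·7.4564)/16.6240 = 0.91419, ln C = (11.8015·7.4564 − 6.5103·12.7481)/16.6240 = 0.30096.

k = 0.914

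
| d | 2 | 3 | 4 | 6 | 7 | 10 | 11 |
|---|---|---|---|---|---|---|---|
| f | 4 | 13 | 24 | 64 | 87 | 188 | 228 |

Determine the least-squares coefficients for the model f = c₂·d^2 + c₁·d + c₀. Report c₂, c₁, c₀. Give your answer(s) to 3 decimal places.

c₂ = 2.043, c₁ = -1.602, c₀ = -1.091

Setting ∂/∂c₂ … = 0 gives: 28691·c₂ + 2989·c₁ + 335·c₀ = 53472;  2989·c₂ + 335·c₁ + 43·c₀ = 5524;  335·c₂ + 43·c₁ + 7·c₀ = 608.
Inverting the 3×3 Gram matrix, [c₂, c₁, c₀]ᵀ = [107074/52401, -83948/52401, -19058/17467]ᵀ.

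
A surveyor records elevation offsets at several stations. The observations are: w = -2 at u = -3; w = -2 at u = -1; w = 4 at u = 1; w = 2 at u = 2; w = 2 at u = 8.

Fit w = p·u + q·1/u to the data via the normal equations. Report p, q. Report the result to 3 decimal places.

p = 0.224, q = 2.859

Compute the Gram sums: Σu·u = 79, Σu·1/u = 5, Σ1/u·1/u = 1369/576.
Right-hand side: Σu·w = 32, Σ1/u·w = 95/12.
Normal equations: [[79, 5]; [5, 1369/576]]·[p, q]ᵀ = [32, 95/12]ᵀ.
Eliminating q: (1369/576)·(row 1) − 5·(row 2) gives (93751/576)·p = (1369/576)·32 − 5·(95/12) = 1313/36, so p = 21008/93751.
Then q = ((95/12) − 5·(21008/93751))/(1369/576) = 268080/93751.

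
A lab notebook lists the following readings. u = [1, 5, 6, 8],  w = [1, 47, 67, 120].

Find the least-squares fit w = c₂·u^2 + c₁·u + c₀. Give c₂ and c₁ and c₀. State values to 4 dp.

The normal equations are: 6018·c₂ + 854·c₁ + 126·c₀ = 11268;  854·c₂ + 126·c₁ + 20·c₀ = 1598;  126·c₂ + 20·c₁ + 4·c₀ = 235.
(Σu^2·u^2 = 6018, Σu^2·u = 854, Σu^2 = 126, Σu·u = 126, Σu = 20, Σ1 = 4, Σu^2·w = 11268, Σu·w = 1598, Σw = 235.)
Row-reducing yields c₂ = 5751/3098, c₁ = 855/3098, c₀ = -1712/1549.

c₂ = 1.8564, c₁ = 0.2760, c₀ = -1.1052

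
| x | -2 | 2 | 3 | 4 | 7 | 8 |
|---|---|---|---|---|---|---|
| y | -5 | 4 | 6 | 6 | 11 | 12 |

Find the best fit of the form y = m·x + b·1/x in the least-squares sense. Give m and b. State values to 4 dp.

m = 1.4631, b = 3.2308

Entries of AᵀA: Σx·x = 146, Σx·1/x = 6, Σ1/x·1/x = 20029/28224.
Right-hand side: Σx·y = 233, Σ1/x·y = 155/14.
AᵀA·[m, b]ᵀ = Aᵀy becomes [[146, 6]; [6, 20029/28224]]·[m, b]ᵀ = [233, 155/14]ᵀ.
Δ = 146·(20029/28224) − 6² = 954085/14112.
m = (233·(20029/28224) − 6·(155/14))/(954085/14112) = 253807/173470; b = (146·(155/14) − 6·233)/(954085/14112) = 280224/86735.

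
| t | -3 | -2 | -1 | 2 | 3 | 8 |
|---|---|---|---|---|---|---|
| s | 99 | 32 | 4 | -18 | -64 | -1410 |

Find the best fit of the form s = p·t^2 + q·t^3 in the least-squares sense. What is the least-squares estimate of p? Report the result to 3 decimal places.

p = 1.938

Entries of MᵀM: Σt^2·t^2 = 4291, Σt^2·t^3 = 32767, Σt^3·t^3 = 263731.
And Σt^2·s = -89865, Σt^3·s = -726725.
Eliminating q: 263731·(row 1) − 32767·(row 2) gives 57993432·p = 263731·(-89865) − 32767·(-726725) = 112411760, so p = 14051470/7249179.
Then q = ((-726725) − 32767·(14051470/7249179))/263731 = -3103045/1035597.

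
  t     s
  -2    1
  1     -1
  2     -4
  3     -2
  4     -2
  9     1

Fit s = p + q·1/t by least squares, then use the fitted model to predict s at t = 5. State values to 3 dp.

Setting ∂/∂p … = 0 gives: 6·p + (61/36)·q = -7;  (61/36)·p + (2185/1296)·q = -41/9.
(Σ1 = 6, Σ1/t = 61/36, Σ1/t·1/t = 2185/1296, Σs = -7, Σ1/t·s = -41/9.)
Eliminating q: (2185/1296)·(row 1) − (61/36)·(row 2) gives (9389/1296)·p = (2185/1296)·(-7) − (61/36)·(-41/9) = -5291/1296, so p = -5291/9389.
Then q = ((-41/9) − (61/36)·(-5291/9389))/(2185/1296) = -20052/9389.
At t = 5: ŝ = (-5291/9389)·(1) + (-20052/9389)·(1/5) = -46507/46945.

ŝ = -0.991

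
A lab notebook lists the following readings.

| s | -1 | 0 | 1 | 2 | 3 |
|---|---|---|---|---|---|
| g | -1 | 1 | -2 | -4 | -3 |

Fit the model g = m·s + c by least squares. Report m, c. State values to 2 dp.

m = -0.90, c = -0.90

Compute the Gram sums: Σs·s = 15, Σs = 5, Σ1 = 5.
For Aᵀg: Σs·g = -18, Σg = -9.
Normal equations: [[15, 5]; [5, 5]]·[m, c]ᵀ = [-18, -9]ᵀ.
Δ = 15·5 − 5² = 50.
m = ((-18)·5 − 5·(-9))/50 = -9/10; c = (15·(-9) − 5·(-18))/50 = -9/10.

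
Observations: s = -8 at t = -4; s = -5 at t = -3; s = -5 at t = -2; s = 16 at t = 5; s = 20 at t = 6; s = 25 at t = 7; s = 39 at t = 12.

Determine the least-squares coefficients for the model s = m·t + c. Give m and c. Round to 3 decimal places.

Entries of AᵀA: Σt·t = 283, Σt = 21, Σ1 = 7.
Right-hand side: Σt·s = 900, Σs = 82.
So AᵀA·[m, c]ᵀ = Aᵀs: [[283, 21]; [21, 7]]·[m, c]ᵀ = [900, 82]ᵀ.
Δ = 283·7 − 21² = 1540.
m = (900·7 − 21·82)/1540 = 327/110; c = (283·82 − 21·900)/1540 = 2153/770.

m = 2.973, c = 2.796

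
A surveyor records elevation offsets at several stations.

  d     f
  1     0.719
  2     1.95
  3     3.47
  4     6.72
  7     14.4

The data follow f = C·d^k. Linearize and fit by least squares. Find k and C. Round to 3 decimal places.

k = 1.564, C = 0.690

With ln fᵢ as the transformed response and ln dᵢ as the regressor:
Σln d = 5.1240, Σ(ln d)² = 7.3958, Σln f = 6.1544, Σln d·ln f = 9.6609.
Equations: 7.3958·k + 5.1240·ln C = 9.6609;  5.1240·k + 5·ln C = 6.1544.
Δ = 7.3958·5 − (5.1240)² = 10.7239; k = (9.6609·5 − 5.1240·6.1544)/10.7239 = 1.56378, ln C = (7.3958·6.1544 − 5.1240·9.6609)/10.7239 = -0.37167, so C = exp(-0.37167) = 0.68958.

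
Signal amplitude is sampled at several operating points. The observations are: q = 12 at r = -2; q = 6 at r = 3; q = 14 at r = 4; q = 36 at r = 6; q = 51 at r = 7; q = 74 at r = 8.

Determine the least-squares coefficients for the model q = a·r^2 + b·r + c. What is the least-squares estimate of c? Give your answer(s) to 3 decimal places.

Setting ∂/∂a … = 0 gives: 8146·a + 1154·b + 178·c = 8857;  1154·a + 178·b + 26·c = 1215;  178·a + 26·b + 6·c = 193.
Row-reducing yields a = 3197/2184, b = -6067/2184, c = 283/364.

c = 0.777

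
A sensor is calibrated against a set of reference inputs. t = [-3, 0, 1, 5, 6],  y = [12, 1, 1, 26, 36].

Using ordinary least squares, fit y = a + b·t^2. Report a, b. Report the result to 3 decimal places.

a = 1.271, b = 0.981

Compute the Gram sums: Σ1 = 5, Σt^2 = 71, Σt^2·t^2 = 2003.
For Aᵀy: Σy = 76, Σt^2·y = 2055.
So AᵀA·[a, b]ᵀ = Aᵀy: [[5, 71]; [71, 2003]]·[a, b]ᵀ = [76, 2055]ᵀ.
Eliminating b: 2003·(row 1) − 71·(row 2) gives 4974·a = 2003·76 − 71·2055 = 6323, so a = 6323/4974.
Then b = (2055 − 71·(6323/4974))/2003 = 4879/4974.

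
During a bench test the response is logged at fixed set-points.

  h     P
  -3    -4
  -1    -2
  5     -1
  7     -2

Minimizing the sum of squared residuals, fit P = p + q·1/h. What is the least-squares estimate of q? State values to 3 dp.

Compute the Gram sums: Σ1 = 4, Σ1/h = -104/105, Σ1/h·1/h = 12916/11025.
For MᵀP: ΣP = -9, Σ1/h·P = 299/105.
So MᵀM·[p, q]ᵀ = MᵀP: [[4, -104/105]; [-104/105, 12916/11025]]·[p, q]ᵀ = [-9, 299/105]ᵀ.
Eliminating q: (12916/11025)·(row 1) − (-104/105)·(row 2) gives (13616/3675)·p = (12916/11025)·(-9) − (-104/105)·(299/105) = -12164/1575, so p = -21287/10212.
Then q = ((299/105) − (-104/105)·(-21287/10212))/(12916/11025) = 2275/3404.

q = 0.668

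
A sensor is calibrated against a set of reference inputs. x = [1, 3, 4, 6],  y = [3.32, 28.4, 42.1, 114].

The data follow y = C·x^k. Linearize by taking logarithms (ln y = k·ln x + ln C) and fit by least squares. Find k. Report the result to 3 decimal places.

With ln yᵢ as the transformed response and ln xᵢ as the regressor:
XᵀX = [[6.3392, 4.2767]; [4.2767, 4]], rhs = [17.3473, 13.0226]ᵀ  (here Σln x = 4.2767, Σ(ln x)² = 6.3392, Σln y = 13.0226, Σln x·ln y = 17.3473).
Δ = 6.3392·4 − (4.2767)² = 7.0668; k = (17.3473·4 − 4.2767·13.0226)/7.0668 = 1.93808, ln C = (6.3392·13.0226 − 4.2767·17.3473)/7.0668 = 1.18352.

k = 1.938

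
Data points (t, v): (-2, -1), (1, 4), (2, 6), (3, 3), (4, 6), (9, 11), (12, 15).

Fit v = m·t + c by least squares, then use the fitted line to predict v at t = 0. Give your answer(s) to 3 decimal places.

With design matrix A, AᵀA = [[259, 29]; [29, 7]] and Aᵀv = [330, 44]ᵀ.
Eliminating c: 7·(row 1) − 29·(row 2) gives 972·m = 7·330 − 29·44 = 1034, so m = 517/486.
Then c = (44 − 29·(517/486))/7 = 913/486.
At t = 0: v̂ = (517/486)·(0) + (913/486)·(1) = 913/486.

v̂ = 1.879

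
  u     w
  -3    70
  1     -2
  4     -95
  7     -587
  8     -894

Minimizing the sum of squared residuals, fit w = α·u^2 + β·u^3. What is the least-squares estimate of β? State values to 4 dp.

The normal equations are: 6835·α + 50357·β = -86871;  50357·α + 384619·β = -667041.
det = 6835·384619 − 50357² = 93043416.
α = ((-86871)·384619 − 50357·(-667041))/93043416 = 7414437/3876809; β = (6835·(-667041) − 50357·(-86871))/93043416 = -7694262/3876809.

β = -1.9847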